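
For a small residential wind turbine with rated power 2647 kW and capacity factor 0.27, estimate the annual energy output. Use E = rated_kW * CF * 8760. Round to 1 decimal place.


Annual energy = rated_kW * capacity_factor * hours_per_year
Given: P_rated = 2647 kW, CF = 0.27, hours = 8760
E = 2647 * 0.27 * 8760
E = 6260684.4 kWh

6260684.4


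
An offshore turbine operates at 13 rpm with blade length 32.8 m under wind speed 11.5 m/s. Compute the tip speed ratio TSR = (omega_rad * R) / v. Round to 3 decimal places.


Convert rotational speed to rad/s:
  omega = 13 * 2 * pi / 60 = 1.3614 rad/s
Compute tip speed:
  v_tip = omega * R = 1.3614 * 32.8 = 44.653 m/s
Tip speed ratio:
  TSR = v_tip / v_wind = 44.653 / 11.5 = 3.883

3.883


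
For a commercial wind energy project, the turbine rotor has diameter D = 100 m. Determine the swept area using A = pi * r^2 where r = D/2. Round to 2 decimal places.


Compute the rotor radius:
  r = D / 2 = 100 / 2 = 50.0 m
Calculate swept area:
  A = pi * r^2 = pi * 50.0^2
  A = 7853.98 m^2

7853.98


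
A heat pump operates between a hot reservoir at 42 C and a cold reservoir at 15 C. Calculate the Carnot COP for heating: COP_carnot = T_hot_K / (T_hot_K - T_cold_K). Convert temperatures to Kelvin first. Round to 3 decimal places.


Convert to Kelvin:
  T_hot = 42 + 273.15 = 315.15 K
  T_cold = 15 + 273.15 = 288.15 K
Apply Carnot COP formula:
  COP = T_hot_K / (T_hot_K - T_cold_K) = 315.15 / 27.0
  COP = 11.672

11.672


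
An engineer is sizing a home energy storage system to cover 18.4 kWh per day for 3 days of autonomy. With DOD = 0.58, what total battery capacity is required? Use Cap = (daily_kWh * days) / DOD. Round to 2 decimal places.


Total energy needed = daily * days = 18.4 * 3 = 55.2 kWh
Account for depth of discharge:
  Cap = total_energy / DOD = 55.2 / 0.58
  Cap = 95.17 kWh

95.17


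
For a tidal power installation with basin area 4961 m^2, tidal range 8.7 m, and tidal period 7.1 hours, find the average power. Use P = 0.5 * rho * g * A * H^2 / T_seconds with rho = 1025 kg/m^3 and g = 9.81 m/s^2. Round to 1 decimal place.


Convert period to seconds: T = 7.1 * 3600 = 25560.0 s
H^2 = 8.7^2 = 75.69
P = 0.5 * rho * g * A * H^2 / T
P = 0.5 * 1025 * 9.81 * 4961 * 75.69 / 25560.0
P = 73860.1 W

73860.1


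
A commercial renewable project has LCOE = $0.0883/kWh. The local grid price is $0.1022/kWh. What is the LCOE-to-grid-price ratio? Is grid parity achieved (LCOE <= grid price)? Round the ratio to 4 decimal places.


Compare LCOE to grid price:
  LCOE = $0.0883/kWh, Grid price = $0.1022/kWh
  Ratio = LCOE / grid_price = 0.0883 / 0.1022 = 0.8640
  Grid parity achieved (ratio <= 1)? yes

0.8640


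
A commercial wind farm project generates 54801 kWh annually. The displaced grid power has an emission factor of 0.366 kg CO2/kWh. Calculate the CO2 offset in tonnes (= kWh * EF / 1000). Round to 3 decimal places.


CO2 offset in kg = generation * emission_factor
CO2 offset = 54801 * 0.366 = 20057.17 kg
Convert to tonnes:
  CO2 offset = 20057.17 / 1000 = 20.057 tonnes

20.057


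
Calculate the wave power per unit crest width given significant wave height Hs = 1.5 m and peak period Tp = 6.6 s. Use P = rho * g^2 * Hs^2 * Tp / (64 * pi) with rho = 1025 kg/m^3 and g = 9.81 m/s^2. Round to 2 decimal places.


Apply wave power formula:
  g^2 = 9.81^2 = 96.2361
  Hs^2 = 1.5^2 = 2.25
  Numerator = rho * g^2 * Hs^2 * Tp = 1025 * 96.2361 * 2.25 * 6.6 = 1464833.74
  Denominator = 64 * pi = 201.0619
  P = 1464833.74 / 201.0619 = 7285.49 W/m

7285.49


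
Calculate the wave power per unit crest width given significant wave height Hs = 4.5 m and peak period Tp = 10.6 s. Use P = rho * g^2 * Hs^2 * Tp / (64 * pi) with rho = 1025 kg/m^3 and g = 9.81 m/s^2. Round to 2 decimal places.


Apply wave power formula:
  g^2 = 9.81^2 = 96.2361
  Hs^2 = 4.5^2 = 20.25
  Numerator = rho * g^2 * Hs^2 * Tp = 1025 * 96.2361 * 20.25 * 10.6 = 21173505.84
  Denominator = 64 * pi = 201.0619
  P = 21173505.84 / 201.0619 = 105308.38 W/m

105308.38


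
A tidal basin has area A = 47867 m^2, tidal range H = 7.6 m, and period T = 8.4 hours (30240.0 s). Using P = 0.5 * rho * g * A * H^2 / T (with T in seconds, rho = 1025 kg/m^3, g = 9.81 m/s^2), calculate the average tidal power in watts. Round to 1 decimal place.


Convert period to seconds: T = 8.4 * 3600 = 30240.0 s
H^2 = 7.6^2 = 57.76
P = 0.5 * rho * g * A * H^2 / T
P = 0.5 * 1025 * 9.81 * 47867 * 57.76 / 30240.0
P = 459668.2 W

459668.2


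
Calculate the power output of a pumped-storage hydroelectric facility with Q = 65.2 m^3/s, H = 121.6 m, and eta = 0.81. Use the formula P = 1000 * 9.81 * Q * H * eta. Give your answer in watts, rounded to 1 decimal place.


Apply the hydropower formula P = rho * g * Q * H * eta
rho * g = 1000 * 9.81 = 9810.0
P = 9810.0 * 65.2 * 121.6 * 0.81
P = 62999223.6 W

62999223.6


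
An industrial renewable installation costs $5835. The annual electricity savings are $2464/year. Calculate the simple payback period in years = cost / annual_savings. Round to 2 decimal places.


Simple payback period = initial cost / annual savings
Payback = 5835 / 2464
Payback = 2.37 years

2.37


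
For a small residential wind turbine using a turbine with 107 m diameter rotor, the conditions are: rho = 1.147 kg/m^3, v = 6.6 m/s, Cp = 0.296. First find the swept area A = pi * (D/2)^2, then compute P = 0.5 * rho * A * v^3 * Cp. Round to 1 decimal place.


Step 1 -- Compute swept area:
  A = pi * (D/2)^2 = pi * (107/2)^2 = 8992.02 m^2
Step 2 -- Apply wind power equation:
  P = 0.5 * rho * A * v^3 * Cp
  v^3 = 6.6^3 = 287.496
  P = 0.5 * 1.147 * 8992.02 * 287.496 * 0.296
  P = 438848.3 W

438848.3


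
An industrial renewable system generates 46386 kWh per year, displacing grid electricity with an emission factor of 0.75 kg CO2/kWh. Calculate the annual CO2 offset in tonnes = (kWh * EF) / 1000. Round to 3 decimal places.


CO2 offset in kg = generation * emission_factor
CO2 offset = 46386 * 0.75 = 34789.5 kg
Convert to tonnes:
  CO2 offset = 34789.5 / 1000 = 34.790 tonnes

34.790


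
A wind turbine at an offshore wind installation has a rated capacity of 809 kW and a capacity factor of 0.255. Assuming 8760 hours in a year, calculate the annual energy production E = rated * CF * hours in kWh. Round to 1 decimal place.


Annual energy = rated_kW * capacity_factor * hours_per_year
Given: P_rated = 809 kW, CF = 0.255, hours = 8760
E = 809 * 0.255 * 8760
E = 1807144.2 kWh

1807144.2


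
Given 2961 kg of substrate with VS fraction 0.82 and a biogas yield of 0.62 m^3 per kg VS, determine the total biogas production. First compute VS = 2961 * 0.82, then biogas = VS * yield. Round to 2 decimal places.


Compute volatile solids:
  VS = mass * VS_fraction = 2961 * 0.82 = 2428.02 kg
Calculate biogas volume:
  Biogas = VS * specific_yield = 2428.02 * 0.62
  Biogas = 1505.37 m^3

1505.37


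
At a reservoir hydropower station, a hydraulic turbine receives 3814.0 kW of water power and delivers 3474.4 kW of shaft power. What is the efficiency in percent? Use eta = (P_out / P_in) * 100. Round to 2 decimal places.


Turbine efficiency = (output power / input power) * 100
eta = (3474.4 / 3814.0) * 100
eta = 91.10%

91.10


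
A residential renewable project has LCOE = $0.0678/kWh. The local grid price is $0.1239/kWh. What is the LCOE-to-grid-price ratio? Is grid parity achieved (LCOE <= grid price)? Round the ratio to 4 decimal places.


Compare LCOE to grid price:
  LCOE = $0.0678/kWh, Grid price = $0.1239/kWh
  Ratio = LCOE / grid_price = 0.0678 / 0.1239 = 0.5472
  Grid parity achieved (ratio <= 1)? yes

0.5472


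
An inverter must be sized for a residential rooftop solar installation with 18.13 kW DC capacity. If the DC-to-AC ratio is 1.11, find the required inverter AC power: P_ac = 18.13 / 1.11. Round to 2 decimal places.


The inverter AC capacity is determined by the DC/AC ratio.
Given: P_dc = 18.13 kW, DC/AC ratio = 1.11
P_ac = P_dc / ratio = 18.13 / 1.11
P_ac = 16.33 kW

16.33


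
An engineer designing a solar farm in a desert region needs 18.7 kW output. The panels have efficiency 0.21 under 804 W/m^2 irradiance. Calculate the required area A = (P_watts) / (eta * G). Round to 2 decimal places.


Convert target power to watts: P = 18.7 * 1000 = 18700.0 W
Compute denominator: eta * G = 0.21 * 804 = 168.84
Required area A = P / (eta * G) = 18700.0 / 168.84
A = 110.76 m^2

110.76


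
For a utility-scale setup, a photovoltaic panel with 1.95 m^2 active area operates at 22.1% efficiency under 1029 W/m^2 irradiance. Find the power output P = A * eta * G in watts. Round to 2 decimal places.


Use the solar power formula P = A * eta * G.
Given: A = 1.95 m^2, eta = 0.221, G = 1029 W/m^2
P = 1.95 * 0.221 * 1029
P = 443.45 W

443.45


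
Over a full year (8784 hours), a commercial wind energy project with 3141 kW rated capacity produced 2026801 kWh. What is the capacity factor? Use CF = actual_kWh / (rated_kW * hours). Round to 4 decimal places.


Capacity factor = actual output / maximum possible output
Maximum possible = rated * hours = 3141 * 8784 = 27590544 kWh
CF = 2026801 / 27590544
CF = 0.0735

0.0735


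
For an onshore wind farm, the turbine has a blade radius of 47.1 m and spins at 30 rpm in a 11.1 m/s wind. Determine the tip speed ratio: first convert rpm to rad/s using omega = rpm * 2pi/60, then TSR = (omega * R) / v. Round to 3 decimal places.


Convert rotational speed to rad/s:
  omega = 30 * 2 * pi / 60 = 3.1416 rad/s
Compute tip speed:
  v_tip = omega * R = 3.1416 * 47.1 = 147.969 m/s
Tip speed ratio:
  TSR = v_tip / v_wind = 147.969 / 11.1 = 13.331

13.331


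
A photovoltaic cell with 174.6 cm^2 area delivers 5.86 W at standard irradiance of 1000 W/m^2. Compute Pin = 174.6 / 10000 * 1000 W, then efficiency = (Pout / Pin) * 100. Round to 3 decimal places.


First compute the input power:
  Pin = area_cm2 / 10000 * G = 174.6 / 10000 * 1000 = 17.46 W
Then compute efficiency:
  Efficiency = (Pout / Pin) * 100 = (5.86 / 17.46) * 100
  Efficiency = 33.562%

33.562


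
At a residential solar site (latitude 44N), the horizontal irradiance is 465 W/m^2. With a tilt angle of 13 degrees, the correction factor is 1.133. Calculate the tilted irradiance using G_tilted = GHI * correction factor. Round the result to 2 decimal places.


Identify the given values:
  GHI = 465 W/m^2, tilt correction factor = 1.133
Apply the formula G_tilted = GHI * factor:
  G_tilted = 465 * 1.133
  G_tilted = 526.85 W/m^2

526.85


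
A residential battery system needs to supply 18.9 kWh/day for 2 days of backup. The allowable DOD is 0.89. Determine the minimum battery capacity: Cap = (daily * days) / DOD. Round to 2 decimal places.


Total energy needed = daily * days = 18.9 * 2 = 37.8 kWh
Account for depth of discharge:
  Cap = total_energy / DOD = 37.8 / 0.89
  Cap = 42.47 kWh

42.47


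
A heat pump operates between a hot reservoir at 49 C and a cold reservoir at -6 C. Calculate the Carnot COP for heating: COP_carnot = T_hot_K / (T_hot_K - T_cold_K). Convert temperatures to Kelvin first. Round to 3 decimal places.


Convert to Kelvin:
  T_hot = 49 + 273.15 = 322.15 K
  T_cold = -6 + 273.15 = 267.15 K
Apply Carnot COP formula:
  COP = T_hot_K / (T_hot_K - T_cold_K) = 322.15 / 55.0
  COP = 5.857

5.857


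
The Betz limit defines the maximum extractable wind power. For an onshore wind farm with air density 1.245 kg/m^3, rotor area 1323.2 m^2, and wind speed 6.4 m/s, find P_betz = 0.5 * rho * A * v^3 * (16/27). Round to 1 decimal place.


The Betz coefficient Cp_max = 16/27 = 0.5926
v^3 = 6.4^3 = 262.144
P_betz = 0.5 * rho * A * v^3 * Cp_max
P_betz = 0.5 * 1.245 * 1323.2 * 262.144 * 0.5926
P_betz = 127956.1 W

127956.1


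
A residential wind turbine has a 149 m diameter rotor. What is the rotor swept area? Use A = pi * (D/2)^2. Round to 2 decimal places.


Compute the rotor radius:
  r = D / 2 = 149 / 2 = 74.5 m
Calculate swept area:
  A = pi * r^2 = pi * 74.5^2
  A = 17436.62 m^2

17436.62


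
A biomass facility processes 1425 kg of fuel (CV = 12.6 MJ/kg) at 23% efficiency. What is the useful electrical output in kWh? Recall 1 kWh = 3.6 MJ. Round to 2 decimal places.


Total energy = mass * CV = 1425 * 12.6 = 17955.0 MJ
Useful energy = total * eta = 17955.0 * 0.23 = 4129.65 MJ
Convert to kWh: 4129.65 / 3.6
Useful energy = 1147.13 kWh

1147.13


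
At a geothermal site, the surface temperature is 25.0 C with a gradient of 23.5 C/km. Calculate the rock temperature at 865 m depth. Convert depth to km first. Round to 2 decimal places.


Convert depth to km: 865 / 1000 = 0.865 km
Temperature increase = gradient * depth_km = 23.5 * 0.865 = 20.33 C
Temperature at depth = T_surface + delta_T = 25.0 + 20.33
T = 45.33 C

45.33


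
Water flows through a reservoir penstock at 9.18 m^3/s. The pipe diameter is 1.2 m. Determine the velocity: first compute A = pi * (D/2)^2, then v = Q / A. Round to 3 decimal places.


Compute pipe cross-sectional area:
  A = pi * (D/2)^2 = pi * (1.2/2)^2 = 1.131 m^2
Calculate velocity:
  v = Q / A = 9.18 / 1.131
  v = 8.117 m/s

8.117


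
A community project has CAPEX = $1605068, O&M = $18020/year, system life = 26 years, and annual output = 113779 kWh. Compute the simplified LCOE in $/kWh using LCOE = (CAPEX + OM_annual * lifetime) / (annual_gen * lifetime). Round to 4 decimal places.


Total cost = CAPEX + OM * lifetime = 1605068 + 18020 * 26 = 1605068 + 468520 = 2073588
Total generation = annual * lifetime = 113779 * 26 = 2958254 kWh
LCOE = 2073588 / 2958254
LCOE = 0.7009 $/kWh

0.7009


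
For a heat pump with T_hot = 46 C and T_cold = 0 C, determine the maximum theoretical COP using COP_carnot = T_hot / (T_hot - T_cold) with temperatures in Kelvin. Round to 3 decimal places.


Convert to Kelvin:
  T_hot = 46 + 273.15 = 319.15 K
  T_cold = 0 + 273.15 = 273.15 K
Apply Carnot COP formula:
  COP = T_hot_K / (T_hot_K - T_cold_K) = 319.15 / 46.0
  COP = 6.938

6.938


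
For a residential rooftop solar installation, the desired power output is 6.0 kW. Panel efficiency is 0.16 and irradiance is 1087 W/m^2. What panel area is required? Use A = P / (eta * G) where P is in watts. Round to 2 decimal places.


Convert target power to watts: P = 6.0 * 1000 = 6000.0 W
Compute denominator: eta * G = 0.16 * 1087 = 173.92
Required area A = P / (eta * G) = 6000.0 / 173.92
A = 34.50 m^2

34.50


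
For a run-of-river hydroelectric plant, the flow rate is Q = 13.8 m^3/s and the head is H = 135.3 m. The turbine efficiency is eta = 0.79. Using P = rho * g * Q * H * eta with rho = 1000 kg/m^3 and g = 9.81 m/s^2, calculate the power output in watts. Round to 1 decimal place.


Apply the hydropower formula P = rho * g * Q * H * eta
rho * g = 1000 * 9.81 = 9810.0
P = 9810.0 * 13.8 * 135.3 * 0.79
P = 14470148.3 W

14470148.3


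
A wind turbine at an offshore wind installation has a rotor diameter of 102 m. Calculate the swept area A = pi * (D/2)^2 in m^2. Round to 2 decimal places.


Compute the rotor radius:
  r = D / 2 = 102 / 2 = 51.0 m
Calculate swept area:
  A = pi * r^2 = pi * 51.0^2
  A = 8171.28 m^2

8171.28


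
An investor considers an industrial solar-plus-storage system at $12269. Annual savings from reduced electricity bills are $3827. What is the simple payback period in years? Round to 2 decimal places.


Simple payback period = initial cost / annual savings
Payback = 12269 / 3827
Payback = 3.21 years

3.21


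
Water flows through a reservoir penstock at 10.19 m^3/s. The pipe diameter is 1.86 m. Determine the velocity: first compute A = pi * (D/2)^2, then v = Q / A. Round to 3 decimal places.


Compute pipe cross-sectional area:
  A = pi * (D/2)^2 = pi * (1.86/2)^2 = 2.7172 m^2
Calculate velocity:
  v = Q / A = 10.19 / 2.7172
  v = 3.750 m/s

3.750


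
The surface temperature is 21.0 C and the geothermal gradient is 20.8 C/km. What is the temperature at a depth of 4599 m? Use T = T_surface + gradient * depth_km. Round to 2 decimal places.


Convert depth to km: 4599 / 1000 = 4.599 km
Temperature increase = gradient * depth_km = 20.8 * 4.599 = 95.66 C
Temperature at depth = T_surface + delta_T = 21.0 + 95.66
T = 116.66 C

116.66


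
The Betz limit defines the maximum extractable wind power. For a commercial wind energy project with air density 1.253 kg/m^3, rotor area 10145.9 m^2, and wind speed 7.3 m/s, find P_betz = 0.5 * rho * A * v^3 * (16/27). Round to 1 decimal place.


The Betz coefficient Cp_max = 16/27 = 0.5926
v^3 = 7.3^3 = 389.017
P_betz = 0.5 * rho * A * v^3 * Cp_max
P_betz = 0.5 * 1.253 * 10145.9 * 389.017 * 0.5926
P_betz = 1465333.4 W

1465333.4


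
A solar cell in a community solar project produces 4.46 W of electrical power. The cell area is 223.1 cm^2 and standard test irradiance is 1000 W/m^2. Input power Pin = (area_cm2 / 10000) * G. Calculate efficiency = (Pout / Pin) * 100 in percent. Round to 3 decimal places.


First compute the input power:
  Pin = area_cm2 / 10000 * G = 223.1 / 10000 * 1000 = 22.31 W
Then compute efficiency:
  Efficiency = (Pout / Pin) * 100 = (4.46 / 22.31) * 100
  Efficiency = 19.991%

19.991


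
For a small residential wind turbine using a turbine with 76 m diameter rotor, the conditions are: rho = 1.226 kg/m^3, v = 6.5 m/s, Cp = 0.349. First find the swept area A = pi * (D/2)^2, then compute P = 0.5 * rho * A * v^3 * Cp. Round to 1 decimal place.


Step 1 -- Compute swept area:
  A = pi * (D/2)^2 = pi * (76/2)^2 = 4536.46 m^2
Step 2 -- Apply wind power equation:
  P = 0.5 * rho * A * v^3 * Cp
  v^3 = 6.5^3 = 274.625
  P = 0.5 * 1.226 * 4536.46 * 274.625 * 0.349
  P = 266528.1 W

266528.1


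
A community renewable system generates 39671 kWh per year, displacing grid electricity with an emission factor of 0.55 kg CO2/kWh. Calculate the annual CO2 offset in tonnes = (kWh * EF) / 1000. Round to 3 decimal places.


CO2 offset in kg = generation * emission_factor
CO2 offset = 39671 * 0.55 = 21819.05 kg
Convert to tonnes:
  CO2 offset = 21819.05 / 1000 = 21.819 tonnes

21.819


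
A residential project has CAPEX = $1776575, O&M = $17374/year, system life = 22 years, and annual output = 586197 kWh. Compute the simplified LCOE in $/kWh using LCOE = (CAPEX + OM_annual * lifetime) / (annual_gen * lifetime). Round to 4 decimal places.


Total cost = CAPEX + OM * lifetime = 1776575 + 17374 * 22 = 1776575 + 382228 = 2158803
Total generation = annual * lifetime = 586197 * 22 = 12896334 kWh
LCOE = 2158803 / 12896334
LCOE = 0.1674 $/kWh

0.1674


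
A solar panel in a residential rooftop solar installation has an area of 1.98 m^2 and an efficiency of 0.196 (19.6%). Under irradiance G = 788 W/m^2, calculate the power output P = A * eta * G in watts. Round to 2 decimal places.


Use the solar power formula P = A * eta * G.
Given: A = 1.98 m^2, eta = 0.196, G = 788 W/m^2
P = 1.98 * 0.196 * 788
P = 305.81 W

305.81


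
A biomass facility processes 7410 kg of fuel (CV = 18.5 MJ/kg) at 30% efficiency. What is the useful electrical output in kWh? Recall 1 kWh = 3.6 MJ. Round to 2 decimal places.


Total energy = mass * CV = 7410 * 18.5 = 137085.0 MJ
Useful energy = total * eta = 137085.0 * 0.3 = 41125.5 MJ
Convert to kWh: 41125.5 / 3.6
Useful energy = 11423.75 kWh

11423.75


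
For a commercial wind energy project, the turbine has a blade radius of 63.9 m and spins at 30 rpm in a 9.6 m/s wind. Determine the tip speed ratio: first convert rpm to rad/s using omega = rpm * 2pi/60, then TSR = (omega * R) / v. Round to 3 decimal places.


Convert rotational speed to rad/s:
  omega = 30 * 2 * pi / 60 = 3.1416 rad/s
Compute tip speed:
  v_tip = omega * R = 3.1416 * 63.9 = 200.748 m/s
Tip speed ratio:
  TSR = v_tip / v_wind = 200.748 / 9.6 = 20.911

20.911


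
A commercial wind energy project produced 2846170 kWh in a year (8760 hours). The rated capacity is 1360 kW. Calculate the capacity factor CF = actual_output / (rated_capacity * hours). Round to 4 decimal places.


Capacity factor = actual output / maximum possible output
Maximum possible = rated * hours = 1360 * 8760 = 11913600 kWh
CF = 2846170 / 11913600
CF = 0.2389

0.2389


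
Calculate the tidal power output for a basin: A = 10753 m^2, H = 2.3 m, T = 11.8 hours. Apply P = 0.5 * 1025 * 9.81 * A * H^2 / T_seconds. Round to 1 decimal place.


Convert period to seconds: T = 11.8 * 3600 = 42480.0 s
H^2 = 2.3^2 = 5.29
P = 0.5 * rho * g * A * H^2 / T
P = 0.5 * 1025 * 9.81 * 10753 * 5.29 / 42480.0
P = 6732.3 W

6732.3


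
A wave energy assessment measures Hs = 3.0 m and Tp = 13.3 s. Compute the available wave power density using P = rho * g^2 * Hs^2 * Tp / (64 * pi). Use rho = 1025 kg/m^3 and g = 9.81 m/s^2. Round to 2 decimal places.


Apply wave power formula:
  g^2 = 9.81^2 = 96.2361
  Hs^2 = 3.0^2 = 9.0
  Numerator = rho * g^2 * Hs^2 * Tp = 1025 * 96.2361 * 9.0 * 13.3 = 11807447.7
  Denominator = 64 * pi = 201.0619
  P = 11807447.7 / 201.0619 = 58725.43 W/m

58725.43


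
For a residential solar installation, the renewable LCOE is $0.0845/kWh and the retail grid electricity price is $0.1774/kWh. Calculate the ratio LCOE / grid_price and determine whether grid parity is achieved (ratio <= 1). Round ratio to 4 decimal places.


Compare LCOE to grid price:
  LCOE = $0.0845/kWh, Grid price = $0.1774/kWh
  Ratio = LCOE / grid_price = 0.0845 / 0.1774 = 0.4763
  Grid parity achieved (ratio <= 1)? yes

0.4763


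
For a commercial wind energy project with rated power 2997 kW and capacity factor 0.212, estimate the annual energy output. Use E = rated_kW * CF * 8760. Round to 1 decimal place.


Annual energy = rated_kW * capacity_factor * hours_per_year
Given: P_rated = 2997 kW, CF = 0.212, hours = 8760
E = 2997 * 0.212 * 8760
E = 5565788.6 kWh

5565788.6


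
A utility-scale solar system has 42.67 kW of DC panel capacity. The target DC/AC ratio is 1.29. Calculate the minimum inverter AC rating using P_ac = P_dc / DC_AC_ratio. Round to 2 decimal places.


The inverter AC capacity is determined by the DC/AC ratio.
Given: P_dc = 42.67 kW, DC/AC ratio = 1.29
P_ac = P_dc / ratio = 42.67 / 1.29
P_ac = 33.08 kW

33.08


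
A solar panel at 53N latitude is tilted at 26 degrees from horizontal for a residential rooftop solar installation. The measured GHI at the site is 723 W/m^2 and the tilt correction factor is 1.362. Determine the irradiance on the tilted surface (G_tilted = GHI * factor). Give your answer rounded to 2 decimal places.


Identify the given values:
  GHI = 723 W/m^2, tilt correction factor = 1.362
Apply the formula G_tilted = GHI * factor:
  G_tilted = 723 * 1.362
  G_tilted = 984.73 W/m^2

984.73


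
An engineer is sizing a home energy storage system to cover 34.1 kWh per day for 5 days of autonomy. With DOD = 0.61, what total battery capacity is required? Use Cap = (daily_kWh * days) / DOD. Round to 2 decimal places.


Total energy needed = daily * days = 34.1 * 5 = 170.5 kWh
Account for depth of discharge:
  Cap = total_energy / DOD = 170.5 / 0.61
  Cap = 279.51 kWh

279.51


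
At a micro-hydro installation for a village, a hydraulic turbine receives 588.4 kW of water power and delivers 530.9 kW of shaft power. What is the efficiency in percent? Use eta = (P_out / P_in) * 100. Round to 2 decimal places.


Turbine efficiency = (output power / input power) * 100
eta = (530.9 / 588.4) * 100
eta = 90.23%

90.23


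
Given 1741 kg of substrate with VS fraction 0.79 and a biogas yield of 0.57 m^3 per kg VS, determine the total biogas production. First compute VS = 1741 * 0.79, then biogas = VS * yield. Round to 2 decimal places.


Compute volatile solids:
  VS = mass * VS_fraction = 1741 * 0.79 = 1375.39 kg
Calculate biogas volume:
  Biogas = VS * specific_yield = 1375.39 * 0.57
  Biogas = 783.97 m^3

783.97


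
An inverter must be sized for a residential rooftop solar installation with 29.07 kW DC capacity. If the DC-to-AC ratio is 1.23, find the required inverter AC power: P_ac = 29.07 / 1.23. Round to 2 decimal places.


The inverter AC capacity is determined by the DC/AC ratio.
Given: P_dc = 29.07 kW, DC/AC ratio = 1.23
P_ac = P_dc / ratio = 29.07 / 1.23
P_ac = 23.63 kW

23.63


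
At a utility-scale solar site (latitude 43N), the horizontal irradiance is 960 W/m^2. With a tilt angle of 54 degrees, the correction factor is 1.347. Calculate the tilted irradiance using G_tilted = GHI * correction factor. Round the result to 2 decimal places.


Identify the given values:
  GHI = 960 W/m^2, tilt correction factor = 1.347
Apply the formula G_tilted = GHI * factor:
  G_tilted = 960 * 1.347
  G_tilted = 1293.12 W/m^2

1293.12


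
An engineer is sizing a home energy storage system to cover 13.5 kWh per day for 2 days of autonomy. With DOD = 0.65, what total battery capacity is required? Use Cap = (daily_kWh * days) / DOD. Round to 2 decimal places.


Total energy needed = daily * days = 13.5 * 2 = 27.0 kWh
Account for depth of discharge:
  Cap = total_energy / DOD = 27.0 / 0.65
  Cap = 41.54 kWh

41.54


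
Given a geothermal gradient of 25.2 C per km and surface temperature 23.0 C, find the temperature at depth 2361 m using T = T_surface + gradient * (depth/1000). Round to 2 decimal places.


Convert depth to km: 2361 / 1000 = 2.361 km
Temperature increase = gradient * depth_km = 25.2 * 2.361 = 59.5 C
Temperature at depth = T_surface + delta_T = 23.0 + 59.5
T = 82.50 C

82.50


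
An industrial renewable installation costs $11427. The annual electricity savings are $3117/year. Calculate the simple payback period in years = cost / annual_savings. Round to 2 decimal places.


Simple payback period = initial cost / annual savings
Payback = 11427 / 3117
Payback = 3.67 years

3.67


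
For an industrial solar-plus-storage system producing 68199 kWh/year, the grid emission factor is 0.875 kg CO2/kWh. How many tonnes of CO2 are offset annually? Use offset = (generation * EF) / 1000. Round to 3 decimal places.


CO2 offset in kg = generation * emission_factor
CO2 offset = 68199 * 0.875 = 59674.13 kg
Convert to tonnes:
  CO2 offset = 59674.13 / 1000 = 59.674 tonnes

59.674


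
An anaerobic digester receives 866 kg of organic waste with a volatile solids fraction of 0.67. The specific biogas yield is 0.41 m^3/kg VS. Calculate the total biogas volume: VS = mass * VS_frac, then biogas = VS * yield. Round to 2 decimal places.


Compute volatile solids:
  VS = mass * VS_fraction = 866 * 0.67 = 580.22 kg
Calculate biogas volume:
  Biogas = VS * specific_yield = 580.22 * 0.41
  Biogas = 237.89 m^3

237.89


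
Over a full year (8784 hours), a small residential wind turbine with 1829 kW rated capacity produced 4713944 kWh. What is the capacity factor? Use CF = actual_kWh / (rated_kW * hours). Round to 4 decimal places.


Capacity factor = actual output / maximum possible output
Maximum possible = rated * hours = 1829 * 8784 = 16065936 kWh
CF = 4713944 / 16065936
CF = 0.2934

0.2934


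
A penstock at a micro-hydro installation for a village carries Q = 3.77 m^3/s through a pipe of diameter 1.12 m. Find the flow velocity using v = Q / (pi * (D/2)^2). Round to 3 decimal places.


Compute pipe cross-sectional area:
  A = pi * (D/2)^2 = pi * (1.12/2)^2 = 0.9852 m^2
Calculate velocity:
  v = Q / A = 3.77 / 0.9852
  v = 3.827 m/s

3.827


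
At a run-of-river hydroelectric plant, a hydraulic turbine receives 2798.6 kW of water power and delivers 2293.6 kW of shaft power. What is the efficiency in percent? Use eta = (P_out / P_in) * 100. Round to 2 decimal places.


Turbine efficiency = (output power / input power) * 100
eta = (2293.6 / 2798.6) * 100
eta = 81.96%

81.96


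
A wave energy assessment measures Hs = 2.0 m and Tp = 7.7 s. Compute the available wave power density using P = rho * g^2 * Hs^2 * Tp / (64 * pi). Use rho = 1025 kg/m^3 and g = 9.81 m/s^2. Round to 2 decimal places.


Apply wave power formula:
  g^2 = 9.81^2 = 96.2361
  Hs^2 = 2.0^2 = 4.0
  Numerator = rho * g^2 * Hs^2 * Tp = 1025 * 96.2361 * 4.0 * 7.7 = 3038173.68
  Denominator = 64 * pi = 201.0619
  P = 3038173.68 / 201.0619 = 15110.64 W/m

15110.64


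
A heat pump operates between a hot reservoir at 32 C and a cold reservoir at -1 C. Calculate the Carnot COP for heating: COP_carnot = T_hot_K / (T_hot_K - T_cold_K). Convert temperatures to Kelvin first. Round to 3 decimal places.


Convert to Kelvin:
  T_hot = 32 + 273.15 = 305.15 K
  T_cold = -1 + 273.15 = 272.15 K
Apply Carnot COP formula:
  COP = T_hot_K / (T_hot_K - T_cold_K) = 305.15 / 33.0
  COP = 9.247

9.247


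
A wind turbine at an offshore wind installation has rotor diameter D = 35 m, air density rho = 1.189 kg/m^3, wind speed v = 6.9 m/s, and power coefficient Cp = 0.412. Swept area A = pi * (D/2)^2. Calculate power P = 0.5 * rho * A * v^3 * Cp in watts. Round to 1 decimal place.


Step 1 -- Compute swept area:
  A = pi * (D/2)^2 = pi * (35/2)^2 = 962.11 m^2
Step 2 -- Apply wind power equation:
  P = 0.5 * rho * A * v^3 * Cp
  v^3 = 6.9^3 = 328.509
  P = 0.5 * 1.189 * 962.11 * 328.509 * 0.412
  P = 77414.5 W

77414.5


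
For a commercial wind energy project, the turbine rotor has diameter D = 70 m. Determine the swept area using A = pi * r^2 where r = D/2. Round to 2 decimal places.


Compute the rotor radius:
  r = D / 2 = 70 / 2 = 35.0 m
Calculate swept area:
  A = pi * r^2 = pi * 35.0^2
  A = 3848.45 m^2

3848.45


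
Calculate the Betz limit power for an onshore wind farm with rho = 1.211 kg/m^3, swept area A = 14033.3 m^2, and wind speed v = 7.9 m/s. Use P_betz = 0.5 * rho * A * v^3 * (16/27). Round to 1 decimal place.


The Betz coefficient Cp_max = 16/27 = 0.5926
v^3 = 7.9^3 = 493.039
P_betz = 0.5 * rho * A * v^3 * Cp_max
P_betz = 0.5 * 1.211 * 14033.3 * 493.039 * 0.5926
P_betz = 2482626.9 W

2482626.9


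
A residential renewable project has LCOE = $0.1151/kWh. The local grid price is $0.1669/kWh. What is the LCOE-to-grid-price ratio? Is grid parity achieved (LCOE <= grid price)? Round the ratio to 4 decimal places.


Compare LCOE to grid price:
  LCOE = $0.1151/kWh, Grid price = $0.1669/kWh
  Ratio = LCOE / grid_price = 0.1151 / 0.1669 = 0.6896
  Grid parity achieved (ratio <= 1)? yes

0.6896


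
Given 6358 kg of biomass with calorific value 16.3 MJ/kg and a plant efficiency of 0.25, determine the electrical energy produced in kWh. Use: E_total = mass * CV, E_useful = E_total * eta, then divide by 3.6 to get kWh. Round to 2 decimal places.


Total energy = mass * CV = 6358 * 16.3 = 103635.4 MJ
Useful energy = total * eta = 103635.4 * 0.25 = 25908.85 MJ
Convert to kWh: 25908.85 / 3.6
Useful energy = 7196.90 kWh

7196.90


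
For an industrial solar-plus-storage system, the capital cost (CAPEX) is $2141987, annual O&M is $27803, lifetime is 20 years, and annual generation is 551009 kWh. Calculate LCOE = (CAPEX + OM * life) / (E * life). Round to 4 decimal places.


Total cost = CAPEX + OM * lifetime = 2141987 + 27803 * 20 = 2141987 + 556060 = 2698047
Total generation = annual * lifetime = 551009 * 20 = 11020180 kWh
LCOE = 2698047 / 11020180
LCOE = 0.2448 $/kWh

0.2448


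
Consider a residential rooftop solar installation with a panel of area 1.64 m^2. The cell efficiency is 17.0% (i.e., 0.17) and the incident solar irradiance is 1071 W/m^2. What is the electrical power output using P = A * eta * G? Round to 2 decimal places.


Use the solar power formula P = A * eta * G.
Given: A = 1.64 m^2, eta = 0.17, G = 1071 W/m^2
P = 1.64 * 0.17 * 1071
P = 298.59 W

298.59


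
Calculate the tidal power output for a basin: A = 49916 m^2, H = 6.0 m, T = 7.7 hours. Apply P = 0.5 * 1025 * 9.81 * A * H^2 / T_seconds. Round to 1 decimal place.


Convert period to seconds: T = 7.7 * 3600 = 27720.0 s
H^2 = 6.0^2 = 36.0
P = 0.5 * rho * g * A * H^2 / T
P = 0.5 * 1025 * 9.81 * 49916 * 36.0 / 27720.0
P = 325920.7 W

325920.7


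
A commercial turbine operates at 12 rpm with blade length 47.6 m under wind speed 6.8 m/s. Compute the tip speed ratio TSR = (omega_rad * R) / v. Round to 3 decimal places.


Convert rotational speed to rad/s:
  omega = 12 * 2 * pi / 60 = 1.2566 rad/s
Compute tip speed:
  v_tip = omega * R = 1.2566 * 47.6 = 59.816 m/s
Tip speed ratio:
  TSR = v_tip / v_wind = 59.816 / 6.8 = 8.796

8.796


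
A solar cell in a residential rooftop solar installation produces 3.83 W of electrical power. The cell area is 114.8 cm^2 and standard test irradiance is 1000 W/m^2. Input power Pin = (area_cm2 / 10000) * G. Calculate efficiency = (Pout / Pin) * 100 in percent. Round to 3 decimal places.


First compute the input power:
  Pin = area_cm2 / 10000 * G = 114.8 / 10000 * 1000 = 11.48 W
Then compute efficiency:
  Efficiency = (Pout / Pin) * 100 = (3.83 / 11.48) * 100
  Efficiency = 33.362%

33.362


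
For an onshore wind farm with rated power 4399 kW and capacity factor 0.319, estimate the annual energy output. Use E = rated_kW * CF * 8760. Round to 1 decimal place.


Annual energy = rated_kW * capacity_factor * hours_per_year
Given: P_rated = 4399 kW, CF = 0.319, hours = 8760
E = 4399 * 0.319 * 8760
E = 12292741.6 kWh

12292741.6


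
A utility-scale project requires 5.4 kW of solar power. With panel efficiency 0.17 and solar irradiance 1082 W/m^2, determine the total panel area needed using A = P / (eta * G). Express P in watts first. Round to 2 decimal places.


Convert target power to watts: P = 5.4 * 1000 = 5400.0 W
Compute denominator: eta * G = 0.17 * 1082 = 183.94
Required area A = P / (eta * G) = 5400.0 / 183.94
A = 29.36 m^2

29.36


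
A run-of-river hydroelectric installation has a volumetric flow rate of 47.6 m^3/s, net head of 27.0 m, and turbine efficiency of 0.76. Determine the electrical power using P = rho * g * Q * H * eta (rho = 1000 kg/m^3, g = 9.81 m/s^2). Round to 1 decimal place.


Apply the hydropower formula P = rho * g * Q * H * eta
rho * g = 1000 * 9.81 = 9810.0
P = 9810.0 * 47.6 * 27.0 * 0.76
P = 9581937.1 W

9581937.1


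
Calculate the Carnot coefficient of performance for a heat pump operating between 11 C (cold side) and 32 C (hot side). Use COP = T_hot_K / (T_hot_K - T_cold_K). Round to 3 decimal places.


Convert to Kelvin:
  T_hot = 32 + 273.15 = 305.15 K
  T_cold = 11 + 273.15 = 284.15 K
Apply Carnot COP formula:
  COP = T_hot_K / (T_hot_K - T_cold_K) = 305.15 / 21.0
  COP = 14.531

14.531


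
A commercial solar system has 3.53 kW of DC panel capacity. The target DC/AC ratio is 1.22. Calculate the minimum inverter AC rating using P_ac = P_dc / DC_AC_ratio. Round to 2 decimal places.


The inverter AC capacity is determined by the DC/AC ratio.
Given: P_dc = 3.53 kW, DC/AC ratio = 1.22
P_ac = P_dc / ratio = 3.53 / 1.22
P_ac = 2.89 kW

2.89


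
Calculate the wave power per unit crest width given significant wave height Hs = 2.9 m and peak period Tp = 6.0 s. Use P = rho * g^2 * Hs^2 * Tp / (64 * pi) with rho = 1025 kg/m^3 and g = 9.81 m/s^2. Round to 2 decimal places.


Apply wave power formula:
  g^2 = 9.81^2 = 96.2361
  Hs^2 = 2.9^2 = 8.41
  Numerator = rho * g^2 * Hs^2 * Tp = 1025 * 96.2361 * 8.41 * 6.0 = 4977475.45
  Denominator = 64 * pi = 201.0619
  P = 4977475.45 / 201.0619 = 24755.93 W/m

24755.93


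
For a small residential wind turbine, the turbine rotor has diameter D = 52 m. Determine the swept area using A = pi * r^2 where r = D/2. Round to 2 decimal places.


Compute the rotor radius:
  r = D / 2 = 52 / 2 = 26.0 m
Calculate swept area:
  A = pi * r^2 = pi * 26.0^2
  A = 2123.72 m^2

2123.72


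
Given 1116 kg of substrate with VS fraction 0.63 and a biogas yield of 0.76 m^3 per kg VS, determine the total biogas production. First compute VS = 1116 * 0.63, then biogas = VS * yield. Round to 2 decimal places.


Compute volatile solids:
  VS = mass * VS_fraction = 1116 * 0.63 = 703.08 kg
Calculate biogas volume:
  Biogas = VS * specific_yield = 703.08 * 0.76
  Biogas = 534.34 m^3

534.34


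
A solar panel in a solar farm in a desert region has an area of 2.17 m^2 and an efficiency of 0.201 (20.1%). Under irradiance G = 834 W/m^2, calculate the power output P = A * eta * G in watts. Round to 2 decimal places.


Use the solar power formula P = A * eta * G.
Given: A = 2.17 m^2, eta = 0.201, G = 834 W/m^2
P = 2.17 * 0.201 * 834
P = 363.77 W

363.77


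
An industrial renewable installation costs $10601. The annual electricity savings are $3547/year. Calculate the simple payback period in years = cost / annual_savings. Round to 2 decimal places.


Simple payback period = initial cost / annual savings
Payback = 10601 / 3547
Payback = 2.99 years

2.99


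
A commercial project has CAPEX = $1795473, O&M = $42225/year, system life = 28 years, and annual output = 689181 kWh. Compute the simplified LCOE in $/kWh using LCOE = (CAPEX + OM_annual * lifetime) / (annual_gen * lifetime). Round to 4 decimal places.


Total cost = CAPEX + OM * lifetime = 1795473 + 42225 * 28 = 1795473 + 1182300 = 2977773
Total generation = annual * lifetime = 689181 * 28 = 19297068 kWh
LCOE = 2977773 / 19297068
LCOE = 0.1543 $/kWh

0.1543


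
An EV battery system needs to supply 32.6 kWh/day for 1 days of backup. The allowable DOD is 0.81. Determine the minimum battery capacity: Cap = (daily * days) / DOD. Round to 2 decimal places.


Total energy needed = daily * days = 32.6 * 1 = 32.6 kWh
Account for depth of discharge:
  Cap = total_energy / DOD = 32.6 / 0.81
  Cap = 40.25 kWh

40.25


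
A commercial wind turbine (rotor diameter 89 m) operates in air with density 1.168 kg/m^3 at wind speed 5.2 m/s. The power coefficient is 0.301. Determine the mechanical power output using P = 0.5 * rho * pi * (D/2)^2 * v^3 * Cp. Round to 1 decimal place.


Step 1 -- Compute swept area:
  A = pi * (D/2)^2 = pi * (89/2)^2 = 6221.14 m^2
Step 2 -- Apply wind power equation:
  P = 0.5 * rho * A * v^3 * Cp
  v^3 = 5.2^3 = 140.608
  P = 0.5 * 1.168 * 6221.14 * 140.608 * 0.301
  P = 153765.6 W

153765.6


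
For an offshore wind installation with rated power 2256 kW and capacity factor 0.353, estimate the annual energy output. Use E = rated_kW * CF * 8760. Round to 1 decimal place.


Annual energy = rated_kW * capacity_factor * hours_per_year
Given: P_rated = 2256 kW, CF = 0.353, hours = 8760
E = 2256 * 0.353 * 8760
E = 6976183.7 kWh

6976183.7


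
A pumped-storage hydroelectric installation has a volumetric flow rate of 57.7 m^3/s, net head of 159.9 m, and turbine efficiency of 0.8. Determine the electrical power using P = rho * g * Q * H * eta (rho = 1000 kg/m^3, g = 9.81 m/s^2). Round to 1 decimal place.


Apply the hydropower formula P = rho * g * Q * H * eta
rho * g = 1000 * 9.81 = 9810.0
P = 9810.0 * 57.7 * 159.9 * 0.8
P = 72407453.0 W

72407453.0


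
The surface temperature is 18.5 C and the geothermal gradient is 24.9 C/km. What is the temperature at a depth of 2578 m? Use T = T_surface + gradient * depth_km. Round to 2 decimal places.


Convert depth to km: 2578 / 1000 = 2.578 km
Temperature increase = gradient * depth_km = 24.9 * 2.578 = 64.19 C
Temperature at depth = T_surface + delta_T = 18.5 + 64.19
T = 82.69 C

82.69


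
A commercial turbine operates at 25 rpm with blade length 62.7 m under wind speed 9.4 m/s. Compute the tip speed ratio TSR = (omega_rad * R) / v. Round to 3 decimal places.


Convert rotational speed to rad/s:
  omega = 25 * 2 * pi / 60 = 2.618 rad/s
Compute tip speed:
  v_tip = omega * R = 2.618 * 62.7 = 164.148 m/s
Tip speed ratio:
  TSR = v_tip / v_wind = 164.148 / 9.4 = 17.463

17.463


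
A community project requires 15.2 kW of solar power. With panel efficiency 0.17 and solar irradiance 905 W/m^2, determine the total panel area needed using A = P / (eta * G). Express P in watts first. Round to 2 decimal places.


Convert target power to watts: P = 15.2 * 1000 = 15200.0 W
Compute denominator: eta * G = 0.17 * 905 = 153.85
Required area A = P / (eta * G) = 15200.0 / 153.85
A = 98.80 m^2

98.80


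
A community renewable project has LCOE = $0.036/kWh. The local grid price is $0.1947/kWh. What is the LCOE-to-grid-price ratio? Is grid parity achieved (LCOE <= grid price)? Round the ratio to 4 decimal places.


Compare LCOE to grid price:
  LCOE = $0.036/kWh, Grid price = $0.1947/kWh
  Ratio = LCOE / grid_price = 0.036 / 0.1947 = 0.1849
  Grid parity achieved (ratio <= 1)? yes

0.1849
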